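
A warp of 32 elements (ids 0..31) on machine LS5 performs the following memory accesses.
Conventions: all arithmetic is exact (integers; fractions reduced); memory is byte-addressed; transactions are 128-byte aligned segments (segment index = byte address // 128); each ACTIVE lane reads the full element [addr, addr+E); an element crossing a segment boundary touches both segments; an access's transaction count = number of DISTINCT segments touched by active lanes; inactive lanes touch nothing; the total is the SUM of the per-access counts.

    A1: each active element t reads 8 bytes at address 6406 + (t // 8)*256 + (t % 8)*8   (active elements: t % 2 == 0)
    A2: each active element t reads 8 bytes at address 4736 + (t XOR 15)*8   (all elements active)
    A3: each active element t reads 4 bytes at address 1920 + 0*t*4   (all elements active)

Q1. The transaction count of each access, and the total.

A1: 4 transactions
A2: 2 transactions
A3: 1 transaction

Answer: 4,2,1; total 7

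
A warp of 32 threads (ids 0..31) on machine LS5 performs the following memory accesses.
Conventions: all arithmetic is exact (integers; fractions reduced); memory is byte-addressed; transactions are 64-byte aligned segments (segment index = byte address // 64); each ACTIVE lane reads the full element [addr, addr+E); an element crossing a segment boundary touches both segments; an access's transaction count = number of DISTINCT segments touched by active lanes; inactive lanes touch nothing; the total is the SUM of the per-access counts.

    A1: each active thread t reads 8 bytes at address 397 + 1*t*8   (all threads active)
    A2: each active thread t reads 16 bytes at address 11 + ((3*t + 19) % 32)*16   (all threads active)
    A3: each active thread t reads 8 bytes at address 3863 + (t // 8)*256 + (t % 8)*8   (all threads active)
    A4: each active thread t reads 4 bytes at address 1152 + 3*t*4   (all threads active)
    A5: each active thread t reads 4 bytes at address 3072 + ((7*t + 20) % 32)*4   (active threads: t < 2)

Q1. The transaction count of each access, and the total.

A1: 5 transactions
A2: 9 transactions
A3: 8 transactions
A4: 6 transactions
A5: 1 transaction

Answer: 5,9,8,6,1; total 29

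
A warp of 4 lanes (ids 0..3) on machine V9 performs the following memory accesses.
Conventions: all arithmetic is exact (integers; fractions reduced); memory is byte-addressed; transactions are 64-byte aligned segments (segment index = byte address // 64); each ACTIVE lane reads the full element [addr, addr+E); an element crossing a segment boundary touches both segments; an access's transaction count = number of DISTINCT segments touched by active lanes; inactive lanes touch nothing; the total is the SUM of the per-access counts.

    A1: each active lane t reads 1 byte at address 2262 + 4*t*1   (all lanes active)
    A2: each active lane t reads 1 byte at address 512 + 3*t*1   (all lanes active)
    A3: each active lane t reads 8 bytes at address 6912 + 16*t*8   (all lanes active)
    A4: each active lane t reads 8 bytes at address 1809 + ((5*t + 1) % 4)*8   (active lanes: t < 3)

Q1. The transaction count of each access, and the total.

A1: 1 transaction
A2: 1 transaction
A3: 4 transactions
A4: 1 transaction

Answer: 1,1,4,1; total 7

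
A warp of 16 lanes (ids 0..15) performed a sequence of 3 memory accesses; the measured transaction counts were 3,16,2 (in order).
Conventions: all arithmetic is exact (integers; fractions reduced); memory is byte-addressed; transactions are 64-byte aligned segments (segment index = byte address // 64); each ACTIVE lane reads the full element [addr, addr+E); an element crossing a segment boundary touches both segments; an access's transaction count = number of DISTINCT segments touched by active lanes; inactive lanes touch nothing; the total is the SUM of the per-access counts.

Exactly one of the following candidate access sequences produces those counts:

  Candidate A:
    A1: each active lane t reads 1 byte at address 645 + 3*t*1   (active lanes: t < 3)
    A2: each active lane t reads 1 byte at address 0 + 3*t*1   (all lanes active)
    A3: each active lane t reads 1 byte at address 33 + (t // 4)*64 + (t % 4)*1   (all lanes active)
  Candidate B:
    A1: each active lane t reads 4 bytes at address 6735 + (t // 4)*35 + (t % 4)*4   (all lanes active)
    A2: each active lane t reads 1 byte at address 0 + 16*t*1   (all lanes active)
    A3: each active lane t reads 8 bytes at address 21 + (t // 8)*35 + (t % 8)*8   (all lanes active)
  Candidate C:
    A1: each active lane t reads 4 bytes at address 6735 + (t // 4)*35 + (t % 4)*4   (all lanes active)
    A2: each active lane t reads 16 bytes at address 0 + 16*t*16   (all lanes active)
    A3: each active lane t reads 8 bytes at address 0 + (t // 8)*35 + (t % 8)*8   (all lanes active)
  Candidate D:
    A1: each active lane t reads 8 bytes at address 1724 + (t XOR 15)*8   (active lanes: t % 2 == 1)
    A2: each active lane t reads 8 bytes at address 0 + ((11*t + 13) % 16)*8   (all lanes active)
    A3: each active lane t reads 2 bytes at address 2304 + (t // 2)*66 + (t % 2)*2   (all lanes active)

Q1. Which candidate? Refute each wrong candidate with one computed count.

A: A1 gives 1 transaction, not 3
B: A2 gives 4 transactions, not 16
D: A2 gives 2 transactions, not 16
C: all counts match (3,16,2)

Answer: C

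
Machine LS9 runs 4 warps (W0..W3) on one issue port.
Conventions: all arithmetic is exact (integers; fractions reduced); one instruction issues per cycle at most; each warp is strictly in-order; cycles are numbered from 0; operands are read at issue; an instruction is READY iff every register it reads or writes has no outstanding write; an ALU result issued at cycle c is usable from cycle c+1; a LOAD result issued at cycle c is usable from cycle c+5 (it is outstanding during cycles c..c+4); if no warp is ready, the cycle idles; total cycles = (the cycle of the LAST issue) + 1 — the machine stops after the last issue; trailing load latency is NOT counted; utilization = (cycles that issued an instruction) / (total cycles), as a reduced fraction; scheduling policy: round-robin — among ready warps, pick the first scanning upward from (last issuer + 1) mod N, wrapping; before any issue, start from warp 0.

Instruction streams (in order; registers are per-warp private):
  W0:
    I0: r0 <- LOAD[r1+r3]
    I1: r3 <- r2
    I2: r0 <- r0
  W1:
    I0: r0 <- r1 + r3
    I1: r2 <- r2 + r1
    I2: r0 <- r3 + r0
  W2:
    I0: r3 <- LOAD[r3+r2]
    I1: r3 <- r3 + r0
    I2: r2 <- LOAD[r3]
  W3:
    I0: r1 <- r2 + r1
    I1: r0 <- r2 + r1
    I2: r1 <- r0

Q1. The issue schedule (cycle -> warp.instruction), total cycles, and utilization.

cycle 0: W0.I0
cycle 1: W1.I0
cycle 2: W2.I0
cycle 3: W3.I0
cycle 4: W0.I1
cycle 5: W1.I1
cycle 6: W3.I1
cycle 7: W0.I2
cycle 8: W1.I2
cycle 9: W2.I1
cycle 10: W3.I2
cycle 11: W2.I2

Answer: 12 cycles, utilization 1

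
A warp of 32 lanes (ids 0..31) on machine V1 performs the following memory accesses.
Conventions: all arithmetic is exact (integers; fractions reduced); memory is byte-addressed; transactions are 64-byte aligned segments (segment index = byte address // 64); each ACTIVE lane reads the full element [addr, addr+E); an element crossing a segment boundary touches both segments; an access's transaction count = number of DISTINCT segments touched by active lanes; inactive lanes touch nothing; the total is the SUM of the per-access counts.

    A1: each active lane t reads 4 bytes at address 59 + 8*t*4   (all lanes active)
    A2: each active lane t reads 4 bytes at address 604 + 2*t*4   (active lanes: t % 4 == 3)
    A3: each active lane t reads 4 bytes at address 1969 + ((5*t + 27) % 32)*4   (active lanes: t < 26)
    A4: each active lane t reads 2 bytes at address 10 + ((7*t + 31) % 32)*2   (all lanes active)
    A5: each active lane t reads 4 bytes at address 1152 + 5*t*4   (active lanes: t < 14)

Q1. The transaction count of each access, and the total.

A1: 17 transactions
A2: 5 transactions
A3: 3 transactions
A4: 2 transactions
A5: 5 transactions

Answer: 17,5,3,2,5; total 32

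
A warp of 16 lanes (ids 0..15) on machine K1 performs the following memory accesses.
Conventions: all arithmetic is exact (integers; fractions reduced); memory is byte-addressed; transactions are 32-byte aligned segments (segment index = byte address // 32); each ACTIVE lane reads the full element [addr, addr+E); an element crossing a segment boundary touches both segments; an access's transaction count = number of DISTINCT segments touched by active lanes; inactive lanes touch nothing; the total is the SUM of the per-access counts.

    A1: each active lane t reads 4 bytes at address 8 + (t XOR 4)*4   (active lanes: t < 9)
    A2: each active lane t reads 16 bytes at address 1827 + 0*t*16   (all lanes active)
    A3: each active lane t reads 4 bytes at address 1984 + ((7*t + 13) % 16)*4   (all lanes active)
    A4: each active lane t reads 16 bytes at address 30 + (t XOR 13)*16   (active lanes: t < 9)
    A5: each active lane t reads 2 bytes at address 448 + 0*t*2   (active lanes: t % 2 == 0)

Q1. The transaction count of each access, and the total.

A1: 2 transactions
A2: 1 transaction
A3: 2 transactions
A4: 6 transactions
A5: 1 transaction

Answer: 2,1,2,6,1; total 12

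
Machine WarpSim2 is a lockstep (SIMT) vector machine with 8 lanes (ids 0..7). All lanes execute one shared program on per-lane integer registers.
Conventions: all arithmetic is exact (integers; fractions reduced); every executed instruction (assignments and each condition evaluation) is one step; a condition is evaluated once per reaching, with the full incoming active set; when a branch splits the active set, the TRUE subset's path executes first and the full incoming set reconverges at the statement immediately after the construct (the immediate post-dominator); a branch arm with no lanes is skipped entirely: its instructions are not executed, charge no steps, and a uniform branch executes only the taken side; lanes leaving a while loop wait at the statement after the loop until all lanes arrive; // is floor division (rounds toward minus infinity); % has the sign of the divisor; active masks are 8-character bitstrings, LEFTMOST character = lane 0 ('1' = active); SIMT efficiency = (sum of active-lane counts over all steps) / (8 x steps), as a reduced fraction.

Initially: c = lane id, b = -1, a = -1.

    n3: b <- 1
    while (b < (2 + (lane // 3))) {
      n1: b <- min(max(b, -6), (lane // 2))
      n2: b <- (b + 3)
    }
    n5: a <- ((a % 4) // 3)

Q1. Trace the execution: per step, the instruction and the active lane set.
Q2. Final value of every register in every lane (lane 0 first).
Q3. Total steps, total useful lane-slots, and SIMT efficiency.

step 0: b <- 1                       11111111
step 1: eval (b < (2 + (lane // 3))) 11111111
step 2: b <- min(max(b, -6), (lane // 2)) 11111111
step 3: b <- (b + 3)                 11111111
step 4: eval (b < (2 + (lane // 3))) 11111111
step 5: a <- ((a % 4) // 3)          11111111

Answer: 6 steps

c: 0,1,2,3,4,5,6,7
b: 3,3,4,4,4,4,4,4
a: 1,1,1,1,1,1,1,1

steps = 6; useful = 48; efficiency = 48/48 = 1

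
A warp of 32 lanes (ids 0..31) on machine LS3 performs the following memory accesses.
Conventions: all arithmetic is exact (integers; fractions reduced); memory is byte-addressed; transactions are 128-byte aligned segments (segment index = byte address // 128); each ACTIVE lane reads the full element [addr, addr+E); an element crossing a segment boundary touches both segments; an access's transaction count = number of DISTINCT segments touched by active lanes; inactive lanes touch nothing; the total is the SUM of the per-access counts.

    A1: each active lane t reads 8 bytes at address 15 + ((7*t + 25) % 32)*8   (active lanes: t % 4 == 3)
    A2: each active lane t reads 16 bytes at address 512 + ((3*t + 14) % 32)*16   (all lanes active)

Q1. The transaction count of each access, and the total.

A1: 3 transactions
A2: 4 transactions

Answer: 3,4; total 7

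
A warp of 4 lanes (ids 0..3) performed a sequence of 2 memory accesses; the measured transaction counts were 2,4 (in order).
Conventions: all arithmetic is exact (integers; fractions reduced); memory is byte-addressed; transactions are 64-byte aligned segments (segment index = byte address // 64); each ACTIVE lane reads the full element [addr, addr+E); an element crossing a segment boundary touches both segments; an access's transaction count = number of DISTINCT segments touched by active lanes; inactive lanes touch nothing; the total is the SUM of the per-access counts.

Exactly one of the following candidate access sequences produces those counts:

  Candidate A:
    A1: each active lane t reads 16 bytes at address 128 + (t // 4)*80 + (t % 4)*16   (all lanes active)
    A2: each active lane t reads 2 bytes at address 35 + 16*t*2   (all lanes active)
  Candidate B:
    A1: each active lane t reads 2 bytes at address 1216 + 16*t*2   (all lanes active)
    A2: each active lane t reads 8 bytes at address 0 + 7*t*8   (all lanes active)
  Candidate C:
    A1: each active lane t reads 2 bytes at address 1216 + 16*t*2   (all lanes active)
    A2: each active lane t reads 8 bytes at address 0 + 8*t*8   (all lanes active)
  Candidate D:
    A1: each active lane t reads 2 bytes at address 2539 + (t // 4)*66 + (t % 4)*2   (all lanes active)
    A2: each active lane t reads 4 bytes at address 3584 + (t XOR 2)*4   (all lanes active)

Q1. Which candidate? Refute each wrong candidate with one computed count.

A: A1 gives 1 transaction, not 2
B: A2 gives 3 transactions, not 4
D: A1 gives 1 transaction, not 2
C: all counts match (2,4)

Answer: C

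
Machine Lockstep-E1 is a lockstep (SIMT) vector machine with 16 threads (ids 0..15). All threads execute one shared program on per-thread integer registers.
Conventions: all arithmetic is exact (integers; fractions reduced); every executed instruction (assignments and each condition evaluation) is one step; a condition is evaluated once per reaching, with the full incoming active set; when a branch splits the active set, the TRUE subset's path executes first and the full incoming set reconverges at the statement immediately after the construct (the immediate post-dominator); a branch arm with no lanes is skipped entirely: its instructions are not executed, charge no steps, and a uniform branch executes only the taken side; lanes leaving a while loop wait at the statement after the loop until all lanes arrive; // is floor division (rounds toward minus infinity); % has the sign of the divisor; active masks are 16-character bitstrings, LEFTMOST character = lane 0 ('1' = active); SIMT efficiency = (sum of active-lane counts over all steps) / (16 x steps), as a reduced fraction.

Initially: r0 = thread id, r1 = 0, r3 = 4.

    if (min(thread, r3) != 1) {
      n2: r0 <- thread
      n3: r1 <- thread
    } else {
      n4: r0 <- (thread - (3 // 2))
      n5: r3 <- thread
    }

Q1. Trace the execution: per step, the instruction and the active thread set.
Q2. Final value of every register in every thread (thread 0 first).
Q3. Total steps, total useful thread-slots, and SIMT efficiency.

step 0: eval (min(thread, r3) != 1)  1111111111111111
step 1: r0 <- thread                 1011111111111111
step 2: r1 <- thread                 1011111111111111
step 3: r0 <- (thread - (3 // 2))    0100000000000000
step 4: r3 <- thread                 0100000000000000

Answer: 5 steps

r0: 0,0,2,3,4,5,6,7,8,9,10,11,12,13,14,15
r1: 0,0,2,3,4,5,6,7,8,9,10,11,12,13,14,15
r3: 4,1,4,4,4,4,4,4,4,4,4,4,4,4,4,4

steps = 5; useful = 48; efficiency = 48/80 = 3/5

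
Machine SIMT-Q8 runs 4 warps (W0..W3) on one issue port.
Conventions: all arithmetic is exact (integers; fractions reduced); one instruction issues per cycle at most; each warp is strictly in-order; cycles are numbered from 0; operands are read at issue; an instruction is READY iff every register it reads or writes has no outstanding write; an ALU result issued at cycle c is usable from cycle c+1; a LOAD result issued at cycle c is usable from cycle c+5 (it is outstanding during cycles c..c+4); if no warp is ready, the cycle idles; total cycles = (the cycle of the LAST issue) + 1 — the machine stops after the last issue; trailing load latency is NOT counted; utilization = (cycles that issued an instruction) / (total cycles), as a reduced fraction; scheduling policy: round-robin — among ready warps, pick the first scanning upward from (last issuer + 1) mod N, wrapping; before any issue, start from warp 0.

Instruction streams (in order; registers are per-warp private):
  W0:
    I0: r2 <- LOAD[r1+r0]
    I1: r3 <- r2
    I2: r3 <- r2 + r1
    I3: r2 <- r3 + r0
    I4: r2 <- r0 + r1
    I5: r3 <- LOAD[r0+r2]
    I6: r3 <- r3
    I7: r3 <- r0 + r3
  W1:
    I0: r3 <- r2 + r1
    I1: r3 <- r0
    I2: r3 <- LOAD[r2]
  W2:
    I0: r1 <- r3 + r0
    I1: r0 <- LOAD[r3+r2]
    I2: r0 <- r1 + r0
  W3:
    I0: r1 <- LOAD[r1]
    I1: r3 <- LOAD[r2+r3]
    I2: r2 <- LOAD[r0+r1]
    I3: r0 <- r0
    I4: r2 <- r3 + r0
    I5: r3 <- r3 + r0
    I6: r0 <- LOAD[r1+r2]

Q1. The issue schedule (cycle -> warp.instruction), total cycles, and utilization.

cycle 0: W0.I0
cycle 1: W1.I0
cycle 2: W2.I0
cycle 3: W3.I0
cycle 4: W1.I1
cycle 5: W2.I1
cycle 6: W3.I1
cycle 7: W0.I1
cycle 8: W1.I2
cycle 9: W3.I2
cycle 10: W0.I2
cycle 11: W2.I2
cycle 12: W3.I3
cycle 13: W0.I3
cycle 14: W3.I4
cycle 15: W0.I4
cycle 16: W3.I5
cycle 17: W0.I5
cycle 18: W3.I6
cycle 19: idle
cycle 20: idle
cycle 21: idle
cycle 22: W0.I6
cycle 23: W0.I7

Answer: 24 cycles, utilization 7/8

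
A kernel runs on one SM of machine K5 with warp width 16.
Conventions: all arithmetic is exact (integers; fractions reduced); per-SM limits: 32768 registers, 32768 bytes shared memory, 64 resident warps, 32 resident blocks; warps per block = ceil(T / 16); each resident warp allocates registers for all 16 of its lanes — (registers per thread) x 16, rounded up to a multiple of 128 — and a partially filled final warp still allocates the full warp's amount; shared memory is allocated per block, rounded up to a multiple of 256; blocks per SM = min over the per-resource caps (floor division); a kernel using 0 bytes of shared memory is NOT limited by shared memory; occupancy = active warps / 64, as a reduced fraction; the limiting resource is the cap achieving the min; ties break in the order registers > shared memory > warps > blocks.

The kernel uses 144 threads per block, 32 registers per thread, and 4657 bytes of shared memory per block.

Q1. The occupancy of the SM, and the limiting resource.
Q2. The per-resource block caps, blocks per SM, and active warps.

Answer: occupancy 27/32, limited by shared memory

registers: 7 blocks
shared memory: 6 blocks
warps: 7 blocks
blocks: 32 blocks

Answer: 6 blocks, 54 active warps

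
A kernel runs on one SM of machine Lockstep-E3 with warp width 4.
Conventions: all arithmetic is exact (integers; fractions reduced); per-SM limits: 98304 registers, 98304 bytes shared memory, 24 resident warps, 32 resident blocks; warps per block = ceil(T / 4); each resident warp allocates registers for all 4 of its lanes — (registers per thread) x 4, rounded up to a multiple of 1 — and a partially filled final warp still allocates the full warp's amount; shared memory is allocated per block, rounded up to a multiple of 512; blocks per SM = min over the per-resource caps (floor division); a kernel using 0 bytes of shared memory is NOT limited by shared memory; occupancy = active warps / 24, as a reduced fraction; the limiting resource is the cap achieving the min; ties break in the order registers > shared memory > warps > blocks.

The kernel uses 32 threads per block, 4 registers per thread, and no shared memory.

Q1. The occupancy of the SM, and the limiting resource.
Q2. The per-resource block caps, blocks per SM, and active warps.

Answer: occupancy 1, limited by warps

registers: 768 blocks
shared memory: no limit (kernel uses none)
warps: 3 blocks
blocks: 32 blocks

Answer: 3 blocks, 24 active warps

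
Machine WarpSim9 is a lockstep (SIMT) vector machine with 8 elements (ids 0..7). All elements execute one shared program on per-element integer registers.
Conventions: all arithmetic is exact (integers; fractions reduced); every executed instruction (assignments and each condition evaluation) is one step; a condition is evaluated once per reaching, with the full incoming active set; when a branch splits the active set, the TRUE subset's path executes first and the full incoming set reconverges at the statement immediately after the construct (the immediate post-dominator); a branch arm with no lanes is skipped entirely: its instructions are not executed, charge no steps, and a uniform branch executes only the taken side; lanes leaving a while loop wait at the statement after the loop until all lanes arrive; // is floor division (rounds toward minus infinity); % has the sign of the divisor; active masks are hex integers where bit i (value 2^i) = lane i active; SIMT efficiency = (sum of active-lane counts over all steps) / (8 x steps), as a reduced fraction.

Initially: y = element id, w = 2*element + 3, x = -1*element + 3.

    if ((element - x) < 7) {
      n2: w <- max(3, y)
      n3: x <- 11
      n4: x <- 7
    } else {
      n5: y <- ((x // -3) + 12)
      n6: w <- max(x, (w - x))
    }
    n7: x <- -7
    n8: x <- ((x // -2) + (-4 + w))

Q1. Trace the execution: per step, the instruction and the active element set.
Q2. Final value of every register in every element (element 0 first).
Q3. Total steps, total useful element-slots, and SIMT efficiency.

step 0: eval ((element - x) < 7)     0xff
step 1: w <- max(3, y)               0x1f
step 2: x <- 11                      0x1f
step 3: x <- 7                       0x1f
step 4: y <- ((x // -3) + 12)        0xe0
step 5: w <- max(x, (w - x))         0xe0
step 6: x <- -7                      0xff
step 7: x <- ((x // -2) + (-4 + w))  0xff

Answer: 8 steps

y: 0,1,2,3,4,12,13,13
w: 3,3,3,3,4,15,18,21
x: 2,2,2,2,3,14,17,20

steps = 8; useful = 45; efficiency = 45/64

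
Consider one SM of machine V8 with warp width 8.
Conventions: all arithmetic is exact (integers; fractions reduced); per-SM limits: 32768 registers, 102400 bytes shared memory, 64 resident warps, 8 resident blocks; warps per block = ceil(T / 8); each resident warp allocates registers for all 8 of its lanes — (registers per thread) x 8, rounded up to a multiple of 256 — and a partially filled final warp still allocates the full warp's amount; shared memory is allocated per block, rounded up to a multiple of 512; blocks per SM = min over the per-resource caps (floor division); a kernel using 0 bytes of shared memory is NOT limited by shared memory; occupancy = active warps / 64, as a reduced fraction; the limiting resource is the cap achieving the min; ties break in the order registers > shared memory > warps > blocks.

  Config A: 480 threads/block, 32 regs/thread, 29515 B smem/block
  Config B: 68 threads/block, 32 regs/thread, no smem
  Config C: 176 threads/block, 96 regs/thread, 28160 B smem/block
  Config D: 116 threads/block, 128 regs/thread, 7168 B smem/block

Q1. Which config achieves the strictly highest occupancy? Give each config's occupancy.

occupancies: A 15/16, B 63/64, C 11/32, D 15/32

Answer: B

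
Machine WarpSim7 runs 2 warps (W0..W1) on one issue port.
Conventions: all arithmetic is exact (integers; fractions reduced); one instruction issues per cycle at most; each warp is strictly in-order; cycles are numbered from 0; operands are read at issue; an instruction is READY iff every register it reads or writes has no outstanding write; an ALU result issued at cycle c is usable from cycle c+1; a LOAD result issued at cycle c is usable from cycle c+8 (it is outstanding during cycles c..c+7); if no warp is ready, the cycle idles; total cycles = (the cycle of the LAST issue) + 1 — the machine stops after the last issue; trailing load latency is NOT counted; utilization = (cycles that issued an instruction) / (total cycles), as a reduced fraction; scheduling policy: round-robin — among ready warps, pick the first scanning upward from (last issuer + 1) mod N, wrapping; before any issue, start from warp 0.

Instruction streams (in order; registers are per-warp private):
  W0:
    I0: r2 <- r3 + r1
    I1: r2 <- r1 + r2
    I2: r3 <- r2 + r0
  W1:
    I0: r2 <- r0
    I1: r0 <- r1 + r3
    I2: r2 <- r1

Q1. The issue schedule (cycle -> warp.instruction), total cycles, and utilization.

cycle 0: W0.I0
cycle 1: W1.I0
cycle 2: W0.I1
cycle 3: W1.I1
cycle 4: W0.I2
cycle 5: W1.I2

Answer: 6 cycles, utilization 1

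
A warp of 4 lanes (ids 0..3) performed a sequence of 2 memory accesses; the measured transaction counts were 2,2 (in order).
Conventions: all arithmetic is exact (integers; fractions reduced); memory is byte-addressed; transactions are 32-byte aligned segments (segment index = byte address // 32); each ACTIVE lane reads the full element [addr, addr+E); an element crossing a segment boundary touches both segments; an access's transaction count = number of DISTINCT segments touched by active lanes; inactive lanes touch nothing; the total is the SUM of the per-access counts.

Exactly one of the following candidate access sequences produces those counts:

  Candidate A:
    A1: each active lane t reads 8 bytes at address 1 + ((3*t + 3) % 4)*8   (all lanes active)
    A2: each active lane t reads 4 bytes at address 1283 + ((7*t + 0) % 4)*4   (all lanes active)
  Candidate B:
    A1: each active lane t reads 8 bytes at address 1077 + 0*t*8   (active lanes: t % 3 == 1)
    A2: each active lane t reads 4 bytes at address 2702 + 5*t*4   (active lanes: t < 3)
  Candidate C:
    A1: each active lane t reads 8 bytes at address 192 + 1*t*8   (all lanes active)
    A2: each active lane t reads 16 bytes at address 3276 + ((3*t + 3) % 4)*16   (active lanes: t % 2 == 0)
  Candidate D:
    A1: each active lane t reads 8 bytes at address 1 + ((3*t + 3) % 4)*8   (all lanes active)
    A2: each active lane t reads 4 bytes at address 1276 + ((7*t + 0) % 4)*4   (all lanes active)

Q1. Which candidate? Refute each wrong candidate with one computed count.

A: A2 gives 1 transaction, not 2
B: A1 gives 1 transaction, not 2
C: A1 gives 1 transaction, not 2
D: all counts match (2,2)

Answer: D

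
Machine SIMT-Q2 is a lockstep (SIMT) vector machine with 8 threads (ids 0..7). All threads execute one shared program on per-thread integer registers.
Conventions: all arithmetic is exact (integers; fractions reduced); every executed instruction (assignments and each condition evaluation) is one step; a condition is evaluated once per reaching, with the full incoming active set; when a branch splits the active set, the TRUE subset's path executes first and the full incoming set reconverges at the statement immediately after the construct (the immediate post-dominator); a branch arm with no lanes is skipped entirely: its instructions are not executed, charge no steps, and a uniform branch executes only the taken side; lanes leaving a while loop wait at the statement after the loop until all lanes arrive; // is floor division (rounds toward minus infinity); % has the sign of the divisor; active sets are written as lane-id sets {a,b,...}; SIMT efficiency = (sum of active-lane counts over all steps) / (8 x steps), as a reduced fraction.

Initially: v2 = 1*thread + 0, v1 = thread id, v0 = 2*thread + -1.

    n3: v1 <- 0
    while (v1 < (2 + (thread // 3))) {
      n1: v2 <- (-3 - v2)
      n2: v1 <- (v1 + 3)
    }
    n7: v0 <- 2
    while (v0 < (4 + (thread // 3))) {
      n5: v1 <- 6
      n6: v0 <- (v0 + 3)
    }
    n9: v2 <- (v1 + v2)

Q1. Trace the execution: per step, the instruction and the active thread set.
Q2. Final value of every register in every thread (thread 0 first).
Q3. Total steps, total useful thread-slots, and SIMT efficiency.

step 0: v1 <- 0                      {0,1,2,3,4,5,6,7}
step 1: eval (v1 < (2 + (thread // 3))) {0,1,2,3,4,5,6,7}
step 2: v2 <- (-3 - v2)              {0,1,2,3,4,5,6,7}
step 3: v1 <- (v1 + 3)               {0,1,2,3,4,5,6,7}
step 4: eval (v1 < (2 + (thread // 3))) {0,1,2,3,4,5,6,7}
step 5: v2 <- (-3 - v2)              {6,7}
step 6: v1 <- (v1 + 3)               {6,7}
step 7: eval (v1 < (2 + (thread // 3))) {6,7}
step 8: v0 <- 2                      {0,1,2,3,4,5,6,7}
step 9: eval (v0 < (4 + (thread // 3))) {0,1,2,3,4,5,6,7}
step 10: v1 <- 6                      {0,1,2,3,4,5,6,7}
step 11: v0 <- (v0 + 3)               {0,1,2,3,4,5,6,7}
step 12: eval (v0 < (4 + (thread // 3))) {0,1,2,3,4,5,6,7}
step 13: v1 <- 6                      {6,7}
step 14: v0 <- (v0 + 3)               {6,7}
step 15: eval (v0 < (4 + (thread // 3))) {6,7}
step 16: v2 <- (v1 + v2)              {0,1,2,3,4,5,6,7}

Answer: 17 steps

v2: 3,2,1,0,-1,-2,12,13
v1: 6,6,6,6,6,6,6,6
v0: 5,5,5,5,5,5,8,8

steps = 17; useful = 100; efficiency = 100/136 = 25/34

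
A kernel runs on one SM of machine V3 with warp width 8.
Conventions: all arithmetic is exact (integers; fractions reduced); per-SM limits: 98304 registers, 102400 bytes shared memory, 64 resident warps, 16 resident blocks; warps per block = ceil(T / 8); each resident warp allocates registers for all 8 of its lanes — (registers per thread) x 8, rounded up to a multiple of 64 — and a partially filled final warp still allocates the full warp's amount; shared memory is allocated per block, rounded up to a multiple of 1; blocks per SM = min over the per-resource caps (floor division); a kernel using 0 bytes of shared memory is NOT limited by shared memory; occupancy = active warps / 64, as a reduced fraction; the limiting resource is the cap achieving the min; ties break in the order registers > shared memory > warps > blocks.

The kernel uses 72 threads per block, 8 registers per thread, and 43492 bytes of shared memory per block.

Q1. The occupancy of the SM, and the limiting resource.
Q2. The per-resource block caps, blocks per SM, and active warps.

Answer: occupancy 9/32, limited by shared memory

registers: 170 blocks
shared memory: 2 blocks
warps: 7 blocks
blocks: 16 blocks

Answer: 2 blocks, 18 active warps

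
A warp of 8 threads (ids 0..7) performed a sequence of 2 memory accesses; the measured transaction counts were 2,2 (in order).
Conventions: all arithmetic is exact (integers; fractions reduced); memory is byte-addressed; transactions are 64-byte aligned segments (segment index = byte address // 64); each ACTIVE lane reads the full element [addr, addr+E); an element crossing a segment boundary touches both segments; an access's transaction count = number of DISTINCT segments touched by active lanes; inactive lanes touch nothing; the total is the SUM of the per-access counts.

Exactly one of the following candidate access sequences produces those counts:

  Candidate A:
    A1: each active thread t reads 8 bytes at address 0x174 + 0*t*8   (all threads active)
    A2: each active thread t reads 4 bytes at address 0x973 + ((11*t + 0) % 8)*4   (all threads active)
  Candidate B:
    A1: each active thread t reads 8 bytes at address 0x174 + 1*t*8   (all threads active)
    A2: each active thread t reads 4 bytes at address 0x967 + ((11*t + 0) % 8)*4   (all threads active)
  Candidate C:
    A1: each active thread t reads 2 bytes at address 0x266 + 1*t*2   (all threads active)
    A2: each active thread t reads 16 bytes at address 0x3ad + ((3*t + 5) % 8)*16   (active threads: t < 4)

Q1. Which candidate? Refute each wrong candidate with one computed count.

A: A1 gives 1 transaction, not 2
C: A1 gives 1 transaction, not 2
B: all counts match (2,2)

Answer: B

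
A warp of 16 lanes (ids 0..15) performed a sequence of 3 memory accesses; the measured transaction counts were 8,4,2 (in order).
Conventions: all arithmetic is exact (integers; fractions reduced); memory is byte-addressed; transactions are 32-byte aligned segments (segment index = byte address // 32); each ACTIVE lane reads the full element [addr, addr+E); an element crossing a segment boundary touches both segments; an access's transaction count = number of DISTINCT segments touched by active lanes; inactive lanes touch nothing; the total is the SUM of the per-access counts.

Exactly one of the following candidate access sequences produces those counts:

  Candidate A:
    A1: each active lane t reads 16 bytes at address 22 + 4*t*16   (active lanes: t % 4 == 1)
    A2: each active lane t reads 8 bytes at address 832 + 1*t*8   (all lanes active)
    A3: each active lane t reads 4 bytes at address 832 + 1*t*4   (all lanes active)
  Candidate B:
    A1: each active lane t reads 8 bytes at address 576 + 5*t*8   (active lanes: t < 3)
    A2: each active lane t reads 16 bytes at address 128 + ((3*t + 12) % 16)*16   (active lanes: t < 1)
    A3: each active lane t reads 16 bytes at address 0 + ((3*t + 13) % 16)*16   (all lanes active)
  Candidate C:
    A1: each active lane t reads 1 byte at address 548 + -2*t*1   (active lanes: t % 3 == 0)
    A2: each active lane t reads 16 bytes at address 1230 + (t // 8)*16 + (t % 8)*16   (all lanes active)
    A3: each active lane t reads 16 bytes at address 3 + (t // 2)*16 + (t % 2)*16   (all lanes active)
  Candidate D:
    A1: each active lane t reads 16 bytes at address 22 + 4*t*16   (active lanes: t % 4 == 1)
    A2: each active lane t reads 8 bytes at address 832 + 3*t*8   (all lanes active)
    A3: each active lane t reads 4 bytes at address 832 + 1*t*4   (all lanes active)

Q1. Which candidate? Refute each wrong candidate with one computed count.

B: A1 gives 3 transactions, not 8
C: A1 gives 2 transactions, not 8
D: A2 gives 12 transactions, not 4
A: all counts match (8,4,2)

Answer: A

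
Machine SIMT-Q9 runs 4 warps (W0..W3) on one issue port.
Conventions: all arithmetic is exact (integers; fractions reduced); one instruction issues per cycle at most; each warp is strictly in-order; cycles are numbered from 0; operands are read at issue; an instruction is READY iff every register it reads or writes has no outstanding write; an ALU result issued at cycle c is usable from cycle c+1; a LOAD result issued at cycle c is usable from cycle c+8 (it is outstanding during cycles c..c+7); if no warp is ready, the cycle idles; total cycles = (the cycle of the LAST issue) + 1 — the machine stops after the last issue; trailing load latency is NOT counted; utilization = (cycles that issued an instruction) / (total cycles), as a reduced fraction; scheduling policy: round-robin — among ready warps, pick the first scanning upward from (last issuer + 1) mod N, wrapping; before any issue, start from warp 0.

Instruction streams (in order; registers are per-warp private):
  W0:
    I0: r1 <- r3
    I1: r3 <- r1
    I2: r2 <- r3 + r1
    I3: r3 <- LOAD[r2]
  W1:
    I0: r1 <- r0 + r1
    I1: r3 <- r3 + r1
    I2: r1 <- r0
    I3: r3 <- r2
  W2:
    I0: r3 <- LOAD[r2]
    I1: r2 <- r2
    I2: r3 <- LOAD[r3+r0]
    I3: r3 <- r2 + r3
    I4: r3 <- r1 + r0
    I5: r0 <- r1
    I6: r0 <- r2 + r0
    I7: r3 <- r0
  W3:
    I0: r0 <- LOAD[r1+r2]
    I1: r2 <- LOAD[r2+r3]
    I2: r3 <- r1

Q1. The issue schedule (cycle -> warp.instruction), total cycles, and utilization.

cycle 0: W0.I0
cycle 1: W1.I0
cycle 2: W2.I0
cycle 3: W3.I0
cycle 4: W0.I1
cycle 5: W1.I1
cycle 6: W2.I1
cycle 7: W3.I1
cycle 8: W0.I2
cycle 9: W1.I2
cycle 10: W2.I2
cycle 11: W3.I2
cycle 12: W0.I3
cycle 13: W1.I3
cycle 14: idle
cycle 15: idle
cycle 16: idle
cycle 17: idle
cycle 18: W2.I3
cycle 19: W2.I4
cycle 20: W2.I5
cycle 21: W2.I6
cycle 22: W2.I7

Answer: 23 cycles, utilization 19/23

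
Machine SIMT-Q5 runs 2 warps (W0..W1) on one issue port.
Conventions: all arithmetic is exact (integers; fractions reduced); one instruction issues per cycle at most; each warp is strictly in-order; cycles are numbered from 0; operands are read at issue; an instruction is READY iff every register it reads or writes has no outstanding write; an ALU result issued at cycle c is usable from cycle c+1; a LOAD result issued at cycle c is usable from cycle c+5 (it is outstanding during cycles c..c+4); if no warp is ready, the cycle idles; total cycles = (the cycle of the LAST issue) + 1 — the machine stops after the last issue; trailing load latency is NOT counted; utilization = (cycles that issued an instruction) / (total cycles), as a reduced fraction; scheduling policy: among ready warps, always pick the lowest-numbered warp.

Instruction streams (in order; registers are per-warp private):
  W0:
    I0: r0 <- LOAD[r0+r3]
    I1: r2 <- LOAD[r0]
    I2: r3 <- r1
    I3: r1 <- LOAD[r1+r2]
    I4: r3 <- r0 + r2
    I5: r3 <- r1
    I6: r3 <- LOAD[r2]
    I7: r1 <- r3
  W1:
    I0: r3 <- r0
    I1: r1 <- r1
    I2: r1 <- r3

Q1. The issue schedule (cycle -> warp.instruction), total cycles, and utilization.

cycle 0: W0.I0
cycle 1: W1.I0
cycle 2: W1.I1
cycle 3: W1.I2
cycle 4: idle
cycle 5: W0.I1
cycle 6: W0.I2
cycle 7: idle
cycle 8: idle
cycle 9: idle
cycle 10: W0.I3
cycle 11: W0.I4
cycle 12: idle
cycle 13: idle
cycle 14: idle
cycle 15: W0.I5
cycle 16: W0.I6
cycle 17: idle
cycle 18: idle
cycle 19: idle
cycle 20: idle
cycle 21: W0.I7

Answer: 22 cycles, utilization 1/2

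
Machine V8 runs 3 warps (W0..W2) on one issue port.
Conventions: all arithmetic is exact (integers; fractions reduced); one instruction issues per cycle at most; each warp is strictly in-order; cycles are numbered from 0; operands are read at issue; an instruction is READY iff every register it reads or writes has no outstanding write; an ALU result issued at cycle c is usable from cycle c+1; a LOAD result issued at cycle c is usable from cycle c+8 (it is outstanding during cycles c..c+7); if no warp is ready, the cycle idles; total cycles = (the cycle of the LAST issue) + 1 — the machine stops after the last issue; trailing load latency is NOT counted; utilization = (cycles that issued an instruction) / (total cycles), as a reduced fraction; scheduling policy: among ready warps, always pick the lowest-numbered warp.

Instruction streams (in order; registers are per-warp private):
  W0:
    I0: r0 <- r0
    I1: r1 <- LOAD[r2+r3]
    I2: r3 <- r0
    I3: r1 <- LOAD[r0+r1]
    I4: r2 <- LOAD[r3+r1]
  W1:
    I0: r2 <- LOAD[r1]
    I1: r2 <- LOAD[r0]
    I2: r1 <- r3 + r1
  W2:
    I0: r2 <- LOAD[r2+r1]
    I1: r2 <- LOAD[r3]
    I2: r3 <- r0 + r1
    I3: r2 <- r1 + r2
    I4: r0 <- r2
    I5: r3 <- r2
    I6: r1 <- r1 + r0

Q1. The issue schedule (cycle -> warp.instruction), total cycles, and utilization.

cycle 0: W0.I0
cycle 1: W0.I1
cycle 2: W0.I2
cycle 3: W1.I0
cycle 4: W2.I0
cycle 5: idle
cycle 6: idle
cycle 7: idle
cycle 8: idle
cycle 9: W0.I3
cycle 10: idle
cycle 11: W1.I1
cycle 12: W1.I2
cycle 13: W2.I1
cycle 14: W2.I2
cycle 15: idle
cycle 16: idle
cycle 17: W0.I4
cycle 18: idle
cycle 19: idle
cycle 20: idle
cycle 21: W2.I3
cycle 22: W2.I4
cycle 23: W2.I5
cycle 24: W2.I6

Answer: 25 cycles, utilization 3/5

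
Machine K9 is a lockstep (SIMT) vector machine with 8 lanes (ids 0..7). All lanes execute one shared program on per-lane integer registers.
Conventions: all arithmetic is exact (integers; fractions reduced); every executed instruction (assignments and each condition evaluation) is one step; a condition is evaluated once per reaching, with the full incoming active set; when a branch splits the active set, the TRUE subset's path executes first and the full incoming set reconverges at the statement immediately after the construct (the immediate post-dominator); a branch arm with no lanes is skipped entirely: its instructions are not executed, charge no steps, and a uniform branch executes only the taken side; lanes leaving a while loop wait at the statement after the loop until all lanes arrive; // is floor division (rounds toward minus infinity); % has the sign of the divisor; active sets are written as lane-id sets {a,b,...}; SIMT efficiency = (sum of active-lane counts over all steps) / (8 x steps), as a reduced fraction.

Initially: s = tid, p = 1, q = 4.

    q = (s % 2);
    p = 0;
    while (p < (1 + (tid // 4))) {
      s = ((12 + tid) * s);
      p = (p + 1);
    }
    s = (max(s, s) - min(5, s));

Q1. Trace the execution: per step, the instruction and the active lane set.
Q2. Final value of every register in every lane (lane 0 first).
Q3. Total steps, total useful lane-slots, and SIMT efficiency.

step 0: q <- (s % 2)                 {0,1,2,3,4,5,6,7}
step 1: p <- 0                       {0,1,2,3,4,5,6,7}
step 2: eval (p < (1 + (tid // 4)))  {0,1,2,3,4,5,6,7}
step 3: s <- ((12 + tid) * s)        {0,1,2,3,4,5,6,7}
step 4: p <- (p + 1)                 {0,1,2,3,4,5,6,7}
step 5: eval (p < (1 + (tid // 4)))  {0,1,2,3,4,5,6,7}
step 6: s <- ((12 + tid) * s)        {4,5,6,7}
step 7: p <- (p + 1)                 {4,5,6,7}
step 8: eval (p < (1 + (tid // 4)))  {4,5,6,7}
step 9: s <- (max(s, s) - min(5, s)) {0,1,2,3,4,5,6,7}

Answer: 10 steps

s: 0,8,23,40,1019,1440,1939,2522
p: 1,1,1,1,2,2,2,2
q: 0,1,0,1,0,1,0,1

steps = 10; useful = 68; efficiency = 68/80 = 17/20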